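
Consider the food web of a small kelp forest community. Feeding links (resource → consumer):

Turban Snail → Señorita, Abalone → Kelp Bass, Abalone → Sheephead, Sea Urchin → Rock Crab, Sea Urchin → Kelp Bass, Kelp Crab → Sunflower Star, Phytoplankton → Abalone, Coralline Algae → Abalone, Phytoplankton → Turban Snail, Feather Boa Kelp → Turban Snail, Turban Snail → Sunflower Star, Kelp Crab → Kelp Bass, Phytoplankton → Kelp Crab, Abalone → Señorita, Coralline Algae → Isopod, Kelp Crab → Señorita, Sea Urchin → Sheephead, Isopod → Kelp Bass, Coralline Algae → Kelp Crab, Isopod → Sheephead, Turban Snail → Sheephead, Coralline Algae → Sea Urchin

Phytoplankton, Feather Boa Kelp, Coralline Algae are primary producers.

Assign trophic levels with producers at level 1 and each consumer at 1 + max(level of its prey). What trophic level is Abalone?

Phytoplankton is a producer → level 1.
Abalone eats Phytoplankton (level 1); other prey at levels: Coralline Algae 1 → level 2.

Trophic level 2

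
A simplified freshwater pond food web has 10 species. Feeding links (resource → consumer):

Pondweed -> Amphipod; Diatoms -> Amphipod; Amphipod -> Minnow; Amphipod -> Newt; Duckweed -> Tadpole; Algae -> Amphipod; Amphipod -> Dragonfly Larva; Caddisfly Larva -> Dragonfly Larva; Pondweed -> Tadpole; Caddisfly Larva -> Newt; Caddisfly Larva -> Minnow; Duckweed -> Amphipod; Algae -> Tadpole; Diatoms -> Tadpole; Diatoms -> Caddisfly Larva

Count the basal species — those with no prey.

4

Basal species (no prey listed): Pondweed, Algae, Diatoms, Duckweed.
Count: 4.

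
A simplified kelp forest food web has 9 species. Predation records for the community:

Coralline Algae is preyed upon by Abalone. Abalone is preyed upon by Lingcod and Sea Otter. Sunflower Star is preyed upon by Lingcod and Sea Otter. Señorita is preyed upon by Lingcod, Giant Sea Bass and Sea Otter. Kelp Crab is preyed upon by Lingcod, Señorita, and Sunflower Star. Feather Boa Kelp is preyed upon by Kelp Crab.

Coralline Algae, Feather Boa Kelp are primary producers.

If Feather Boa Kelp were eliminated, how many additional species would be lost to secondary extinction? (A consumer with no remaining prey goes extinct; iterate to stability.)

4

Remove Feather Boa Kelp.
Round 1: Kelp Crab (all prey gone) → extinct.
Round 2: Señorita (all prey gone), Sunflower Star (all prey gone) → extinct.
Round 3: Giant Sea Bass (all prey gone) → extinct.
No further losses. Total secondary extinctions: 4.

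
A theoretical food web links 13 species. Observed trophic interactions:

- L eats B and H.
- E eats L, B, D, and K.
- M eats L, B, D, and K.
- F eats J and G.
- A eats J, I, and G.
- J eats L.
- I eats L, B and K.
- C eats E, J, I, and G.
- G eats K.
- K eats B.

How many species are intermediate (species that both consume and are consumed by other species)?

6

Intermediate species (has both prey and predators): L, K, I, E, G, J.
Count: 6.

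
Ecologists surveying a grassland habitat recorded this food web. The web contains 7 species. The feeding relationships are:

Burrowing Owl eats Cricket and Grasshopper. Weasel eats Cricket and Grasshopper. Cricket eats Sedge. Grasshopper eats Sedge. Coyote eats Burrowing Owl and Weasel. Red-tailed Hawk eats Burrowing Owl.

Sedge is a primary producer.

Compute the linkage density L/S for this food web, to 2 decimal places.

L/S = 1.29

There are L = 9 links among S = 7 species.
L/S = 9/7 = 1.2857 ≈ 1.29.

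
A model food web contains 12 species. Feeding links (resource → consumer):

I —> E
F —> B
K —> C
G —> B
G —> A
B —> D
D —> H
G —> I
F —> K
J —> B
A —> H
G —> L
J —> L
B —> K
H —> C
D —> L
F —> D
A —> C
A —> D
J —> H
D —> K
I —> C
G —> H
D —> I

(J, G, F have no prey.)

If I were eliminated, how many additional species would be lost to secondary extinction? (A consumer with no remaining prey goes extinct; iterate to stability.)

1

Remove I.
Round 1: E (all prey gone) → extinct.
No further losses. Total secondary extinctions: 1.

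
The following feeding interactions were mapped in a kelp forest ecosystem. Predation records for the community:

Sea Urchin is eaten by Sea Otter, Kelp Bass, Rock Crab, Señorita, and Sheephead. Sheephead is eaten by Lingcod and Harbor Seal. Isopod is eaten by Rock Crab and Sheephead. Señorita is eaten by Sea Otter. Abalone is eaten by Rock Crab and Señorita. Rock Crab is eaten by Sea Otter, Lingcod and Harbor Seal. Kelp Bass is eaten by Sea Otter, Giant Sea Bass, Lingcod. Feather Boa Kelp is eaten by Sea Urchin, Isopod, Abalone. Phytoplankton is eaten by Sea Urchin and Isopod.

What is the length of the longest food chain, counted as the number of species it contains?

One longest chain: Phytoplankton → Sea Urchin → Kelp Bass → Lingcod.
It has 4 species and 3 links.

4 species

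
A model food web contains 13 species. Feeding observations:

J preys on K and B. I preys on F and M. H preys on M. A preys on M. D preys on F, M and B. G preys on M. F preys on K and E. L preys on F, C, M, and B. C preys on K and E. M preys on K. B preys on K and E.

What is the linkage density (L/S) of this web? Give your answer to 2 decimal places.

L/S = 1.62

There are L = 21 links among S = 13 species.
L/S = 21/13 = 1.6154 ≈ 1.62.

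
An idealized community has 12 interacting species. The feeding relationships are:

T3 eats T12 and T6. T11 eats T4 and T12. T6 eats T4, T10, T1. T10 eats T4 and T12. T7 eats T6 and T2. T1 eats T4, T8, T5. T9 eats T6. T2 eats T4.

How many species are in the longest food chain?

4 species

One longest chain: T4 → T10 → T6 → T3.
It has 4 species and 3 links.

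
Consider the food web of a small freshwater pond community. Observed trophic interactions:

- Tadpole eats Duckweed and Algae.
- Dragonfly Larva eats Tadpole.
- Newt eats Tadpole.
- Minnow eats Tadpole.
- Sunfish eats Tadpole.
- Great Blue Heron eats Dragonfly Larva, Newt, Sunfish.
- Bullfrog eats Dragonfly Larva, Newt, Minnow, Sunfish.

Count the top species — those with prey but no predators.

2

Top species (has prey, but nothing eats it): Great Blue Heron, Bullfrog.
Count: 2.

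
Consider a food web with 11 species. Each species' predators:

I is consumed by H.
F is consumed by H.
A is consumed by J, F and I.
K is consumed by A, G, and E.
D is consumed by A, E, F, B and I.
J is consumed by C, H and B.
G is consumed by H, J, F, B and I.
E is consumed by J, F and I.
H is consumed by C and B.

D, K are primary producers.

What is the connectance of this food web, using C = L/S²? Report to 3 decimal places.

C = 0.215

The web has S = 11 species and L = 26 feeding links.
C = L / S² = 26 / 121 = 0.2149 ≈ 0.215.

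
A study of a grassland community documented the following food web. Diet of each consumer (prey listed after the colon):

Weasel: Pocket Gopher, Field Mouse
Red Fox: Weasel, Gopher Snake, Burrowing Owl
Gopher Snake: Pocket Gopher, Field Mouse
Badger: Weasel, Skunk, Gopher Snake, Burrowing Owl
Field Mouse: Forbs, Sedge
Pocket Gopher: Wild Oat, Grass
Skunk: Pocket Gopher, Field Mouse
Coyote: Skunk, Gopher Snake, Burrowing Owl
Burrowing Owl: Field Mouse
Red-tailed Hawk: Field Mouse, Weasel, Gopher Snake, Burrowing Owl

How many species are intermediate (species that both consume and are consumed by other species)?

Intermediate species (has both prey and predators): Pocket Gopher, Field Mouse, Weasel, Skunk, Gopher Snake, Burrowing Owl.
Count: 6.

6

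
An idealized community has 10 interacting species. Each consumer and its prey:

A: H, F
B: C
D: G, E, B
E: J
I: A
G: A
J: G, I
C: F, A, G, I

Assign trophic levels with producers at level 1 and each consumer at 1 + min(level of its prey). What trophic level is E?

H is a producer → level 1.
A eats H → level 2.
G eats A → level 3.
J eats G → level 4.
E eats J → level 5.
No prey of E is below level 4, so 5 is the minimum.

Trophic level 5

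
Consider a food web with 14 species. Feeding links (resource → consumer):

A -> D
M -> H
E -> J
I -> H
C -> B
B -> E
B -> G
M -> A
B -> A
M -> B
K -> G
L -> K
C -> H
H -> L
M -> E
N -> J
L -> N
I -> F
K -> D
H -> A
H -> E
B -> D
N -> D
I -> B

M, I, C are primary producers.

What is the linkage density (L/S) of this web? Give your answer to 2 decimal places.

There are L = 24 links among S = 14 species.
L/S = 24/14 = 1.7143 ≈ 1.71.

L/S = 1.71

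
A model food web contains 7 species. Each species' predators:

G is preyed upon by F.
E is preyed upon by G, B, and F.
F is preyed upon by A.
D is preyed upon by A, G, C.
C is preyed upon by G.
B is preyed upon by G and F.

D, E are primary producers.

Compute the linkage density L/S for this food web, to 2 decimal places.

There are L = 11 links among S = 7 species.
L/S = 11/7 = 1.5714 ≈ 1.57.

L/S = 1.57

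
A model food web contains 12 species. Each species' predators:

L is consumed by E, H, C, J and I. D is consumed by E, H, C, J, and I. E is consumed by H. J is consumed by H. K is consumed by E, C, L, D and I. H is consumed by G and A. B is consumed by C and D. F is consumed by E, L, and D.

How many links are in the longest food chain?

4 links

One longest chain: F → L → E → H → A.
It has 5 species and 4 links.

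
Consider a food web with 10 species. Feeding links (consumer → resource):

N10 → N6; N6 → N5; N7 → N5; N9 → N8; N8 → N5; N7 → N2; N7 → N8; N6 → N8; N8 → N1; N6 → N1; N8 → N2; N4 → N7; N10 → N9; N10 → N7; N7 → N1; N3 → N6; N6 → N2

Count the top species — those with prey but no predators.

Top species (has prey, but nothing eats it): N3, N10, N4.
Count: 3.

3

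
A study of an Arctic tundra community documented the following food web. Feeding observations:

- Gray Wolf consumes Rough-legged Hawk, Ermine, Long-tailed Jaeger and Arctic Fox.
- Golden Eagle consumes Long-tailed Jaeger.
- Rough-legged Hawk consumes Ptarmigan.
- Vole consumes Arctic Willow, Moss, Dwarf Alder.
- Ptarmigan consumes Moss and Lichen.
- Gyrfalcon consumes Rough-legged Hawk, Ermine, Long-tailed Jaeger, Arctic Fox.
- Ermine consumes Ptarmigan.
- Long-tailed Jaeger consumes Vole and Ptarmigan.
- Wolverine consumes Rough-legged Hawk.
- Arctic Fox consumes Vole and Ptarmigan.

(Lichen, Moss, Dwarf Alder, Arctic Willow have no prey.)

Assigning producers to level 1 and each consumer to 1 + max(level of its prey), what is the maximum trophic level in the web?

4

Producers (level 1): Lichen, Moss, Dwarf Alder, Arctic Willow.
Lichen → Ptarmigan → Rough-legged Hawk → Wolverine gives Wolverine level 4.
No species has a prey at level 4, so no species reaches level 5.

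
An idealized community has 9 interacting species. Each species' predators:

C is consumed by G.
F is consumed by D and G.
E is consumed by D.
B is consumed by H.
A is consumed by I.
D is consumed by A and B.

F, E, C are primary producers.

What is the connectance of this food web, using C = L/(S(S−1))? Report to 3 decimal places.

C = 0.111

The web has S = 9 species and L = 8 feeding links.
C = L / (S(S−1)) = 8 / 72 = 0.1111 ≈ 0.111.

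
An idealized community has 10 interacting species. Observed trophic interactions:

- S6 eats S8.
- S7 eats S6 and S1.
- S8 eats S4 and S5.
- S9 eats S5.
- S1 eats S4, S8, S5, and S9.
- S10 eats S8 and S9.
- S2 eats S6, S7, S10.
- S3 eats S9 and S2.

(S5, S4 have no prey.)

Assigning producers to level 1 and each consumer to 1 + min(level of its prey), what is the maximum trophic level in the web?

Producers (level 1): S5, S4.
Following each consumer down to its lowest-level prey: S5 → S8 → S6 → S2 (levels 1 through 4).
All prey of S2 (S6 3, S10 3, S7 3) are at level 3 or above, so S2 is at level 1 + 3 = 4.
Every consumer has at least one prey at level 3 or below, so none exceeds level 4.

4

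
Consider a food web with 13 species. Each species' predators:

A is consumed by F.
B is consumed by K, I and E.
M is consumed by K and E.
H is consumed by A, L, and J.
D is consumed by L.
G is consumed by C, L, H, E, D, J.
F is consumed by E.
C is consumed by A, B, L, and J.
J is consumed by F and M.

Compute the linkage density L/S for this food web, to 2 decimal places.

There are L = 23 links among S = 13 species.
L/S = 23/13 = 1.7692 ≈ 1.77.

L/S = 1.77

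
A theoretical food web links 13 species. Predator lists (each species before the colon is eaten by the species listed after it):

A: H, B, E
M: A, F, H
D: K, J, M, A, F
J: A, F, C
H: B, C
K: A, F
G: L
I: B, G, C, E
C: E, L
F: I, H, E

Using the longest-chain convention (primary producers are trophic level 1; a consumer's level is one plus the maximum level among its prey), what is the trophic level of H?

Trophic level 4

D is a producer → level 1.
K eats D → level 2.
A eats K (level 2); other prey at levels: D 1, J 2, M 2 → level 3.
H eats A (level 3); other prey at levels: M 2, F 3 → level 4.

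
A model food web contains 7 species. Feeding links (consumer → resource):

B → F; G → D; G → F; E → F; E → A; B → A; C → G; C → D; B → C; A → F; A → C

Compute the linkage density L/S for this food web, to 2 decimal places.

There are L = 11 links among S = 7 species.
L/S = 11/7 = 1.5714 ≈ 1.57.

L/S = 1.57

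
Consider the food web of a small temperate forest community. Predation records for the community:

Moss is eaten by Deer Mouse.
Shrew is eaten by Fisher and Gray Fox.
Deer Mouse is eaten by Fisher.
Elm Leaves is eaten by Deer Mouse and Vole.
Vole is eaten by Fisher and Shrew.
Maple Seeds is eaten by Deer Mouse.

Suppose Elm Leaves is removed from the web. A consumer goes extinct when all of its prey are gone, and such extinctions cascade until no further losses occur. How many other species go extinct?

3

Remove Elm Leaves.
Round 1: Vole (all prey gone) → extinct.
Round 2: Shrew (all prey gone) → extinct.
Round 3: Gray Fox (all prey gone) → extinct.
No further losses. Total secondary extinctions: 3.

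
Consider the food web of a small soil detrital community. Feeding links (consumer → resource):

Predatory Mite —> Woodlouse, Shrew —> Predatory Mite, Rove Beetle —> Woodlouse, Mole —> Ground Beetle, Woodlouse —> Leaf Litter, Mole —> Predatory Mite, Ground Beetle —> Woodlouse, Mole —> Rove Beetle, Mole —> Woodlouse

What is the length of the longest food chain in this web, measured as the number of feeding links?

3 links

One longest chain: Leaf Litter → Woodlouse → Predatory Mite → Mole.
It has 4 species and 3 links.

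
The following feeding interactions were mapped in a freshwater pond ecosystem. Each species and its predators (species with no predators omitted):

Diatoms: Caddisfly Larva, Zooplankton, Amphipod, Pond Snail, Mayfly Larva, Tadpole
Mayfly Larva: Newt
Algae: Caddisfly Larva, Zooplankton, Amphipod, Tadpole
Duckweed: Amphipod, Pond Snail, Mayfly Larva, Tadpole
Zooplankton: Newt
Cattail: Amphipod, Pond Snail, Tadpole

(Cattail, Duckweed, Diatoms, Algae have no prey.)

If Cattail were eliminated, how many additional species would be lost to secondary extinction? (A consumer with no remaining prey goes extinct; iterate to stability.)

0

Remove Cattail.
Every predator of it retains at least one other prey: Amphipod still has Duckweed, Diatoms, Algae; Pond Snail still has Duckweed, Diatoms; Tadpole still has Duckweed, Diatoms, Algae.
No consumer loses all prey, so no secondary extinctions occur.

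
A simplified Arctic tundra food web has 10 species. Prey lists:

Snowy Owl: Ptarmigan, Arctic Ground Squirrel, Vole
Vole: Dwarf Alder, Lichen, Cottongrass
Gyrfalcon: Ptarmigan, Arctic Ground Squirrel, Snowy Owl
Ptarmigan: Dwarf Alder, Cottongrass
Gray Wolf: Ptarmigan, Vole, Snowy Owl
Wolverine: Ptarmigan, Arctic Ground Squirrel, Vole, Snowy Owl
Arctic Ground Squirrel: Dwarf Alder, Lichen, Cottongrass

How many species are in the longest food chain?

4 species

One longest chain: Dwarf Alder → Ptarmigan → Snowy Owl → Gyrfalcon.
It has 4 species and 3 links.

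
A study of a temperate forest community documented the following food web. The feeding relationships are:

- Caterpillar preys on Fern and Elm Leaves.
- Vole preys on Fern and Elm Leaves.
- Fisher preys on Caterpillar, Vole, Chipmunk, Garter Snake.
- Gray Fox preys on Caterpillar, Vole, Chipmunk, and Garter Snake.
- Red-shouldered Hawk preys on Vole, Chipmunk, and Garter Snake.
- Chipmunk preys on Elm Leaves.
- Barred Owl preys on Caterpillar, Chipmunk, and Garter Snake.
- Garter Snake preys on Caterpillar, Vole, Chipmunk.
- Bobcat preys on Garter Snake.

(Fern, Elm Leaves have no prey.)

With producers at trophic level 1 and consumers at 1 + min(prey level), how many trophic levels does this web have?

Producers (level 1): Fern, Elm Leaves.
Following each consumer down to its lowest-level prey: Fern → Caterpillar → Garter Snake → Bobcat (levels 1 through 4).
All prey of Bobcat (Garter Snake 3) are at level 3 or above, so Bobcat is at level 1 + 3 = 4.
Every consumer has at least one prey at level 3 or below, so none exceeds level 4.

4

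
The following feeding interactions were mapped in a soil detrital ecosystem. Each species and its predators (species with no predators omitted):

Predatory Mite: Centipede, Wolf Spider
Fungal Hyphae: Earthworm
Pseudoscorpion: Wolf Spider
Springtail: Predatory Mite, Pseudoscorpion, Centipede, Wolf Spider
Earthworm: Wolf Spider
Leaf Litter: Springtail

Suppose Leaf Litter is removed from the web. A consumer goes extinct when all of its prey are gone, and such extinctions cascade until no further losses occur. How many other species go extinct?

4

Remove Leaf Litter.
Round 1: Springtail (all prey gone) → extinct.
Round 2: Predatory Mite (all prey gone), Pseudoscorpion (all prey gone) → extinct.
Round 3: Centipede (all prey gone) → extinct.
No further losses. Total secondary extinctions: 4.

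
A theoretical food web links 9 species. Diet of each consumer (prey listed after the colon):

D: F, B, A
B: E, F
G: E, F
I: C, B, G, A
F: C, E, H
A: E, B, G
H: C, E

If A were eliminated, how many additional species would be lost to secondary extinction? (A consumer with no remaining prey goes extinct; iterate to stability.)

0

Remove A.
Every predator of it retains at least one other prey: D still has F, B; I still has C, B, G.
No consumer loses all prey, so no secondary extinctions occur.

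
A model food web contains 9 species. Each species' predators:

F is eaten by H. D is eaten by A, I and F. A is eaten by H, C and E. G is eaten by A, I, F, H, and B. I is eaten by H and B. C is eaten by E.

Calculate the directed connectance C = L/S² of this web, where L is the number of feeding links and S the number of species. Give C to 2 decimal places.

The web has S = 9 species and L = 15 feeding links.
C = L / S² = 15 / 81 = 0.1852 ≈ 0.19.

C = 0.19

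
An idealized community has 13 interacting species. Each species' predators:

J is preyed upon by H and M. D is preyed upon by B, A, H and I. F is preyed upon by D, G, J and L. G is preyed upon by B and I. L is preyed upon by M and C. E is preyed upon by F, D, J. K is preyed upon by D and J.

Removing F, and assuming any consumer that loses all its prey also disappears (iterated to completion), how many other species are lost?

Remove F.
Round 1: L (all prey gone), G (all prey gone) → extinct.
Round 2: C (all prey gone) → extinct.
No further losses. Total secondary extinctions: 3.

3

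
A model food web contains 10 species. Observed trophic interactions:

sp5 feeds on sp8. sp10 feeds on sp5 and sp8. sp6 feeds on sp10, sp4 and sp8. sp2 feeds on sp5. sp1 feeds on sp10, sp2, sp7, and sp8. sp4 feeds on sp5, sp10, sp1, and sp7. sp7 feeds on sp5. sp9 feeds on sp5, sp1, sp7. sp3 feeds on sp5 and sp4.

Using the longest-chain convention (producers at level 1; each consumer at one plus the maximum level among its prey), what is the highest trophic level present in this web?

Producers (level 1): sp8.
sp8 → sp5 → sp2 → sp1 → sp4 → sp6 gives sp6 level 6.
No species has a prey at level 6, so no species reaches level 7.

6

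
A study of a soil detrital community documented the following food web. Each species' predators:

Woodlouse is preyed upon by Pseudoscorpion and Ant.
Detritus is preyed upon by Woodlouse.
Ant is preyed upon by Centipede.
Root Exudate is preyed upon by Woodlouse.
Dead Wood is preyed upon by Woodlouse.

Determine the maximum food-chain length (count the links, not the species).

One longest chain: Root Exudate → Woodlouse → Ant → Centipede.
It has 4 species and 3 links.

3 links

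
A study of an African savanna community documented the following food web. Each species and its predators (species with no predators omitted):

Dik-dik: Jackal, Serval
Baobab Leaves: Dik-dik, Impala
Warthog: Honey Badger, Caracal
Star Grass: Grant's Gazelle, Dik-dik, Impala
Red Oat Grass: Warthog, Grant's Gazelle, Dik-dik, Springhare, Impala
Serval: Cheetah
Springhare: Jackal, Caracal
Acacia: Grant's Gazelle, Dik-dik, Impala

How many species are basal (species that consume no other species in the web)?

4

Basal species (no prey listed): Acacia, Red Oat Grass, Star Grass, Baobab Leaves.
Count: 4.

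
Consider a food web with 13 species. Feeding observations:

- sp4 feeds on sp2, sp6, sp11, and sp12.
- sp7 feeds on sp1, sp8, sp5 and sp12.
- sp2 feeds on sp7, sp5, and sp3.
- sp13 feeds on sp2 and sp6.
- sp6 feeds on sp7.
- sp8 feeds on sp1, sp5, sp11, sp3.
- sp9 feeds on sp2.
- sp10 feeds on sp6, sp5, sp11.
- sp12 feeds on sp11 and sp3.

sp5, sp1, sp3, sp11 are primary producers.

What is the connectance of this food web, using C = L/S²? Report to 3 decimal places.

C = 0.142

The web has S = 13 species and L = 24 feeding links.
C = L / S² = 24 / 169 = 0.1420 ≈ 0.142.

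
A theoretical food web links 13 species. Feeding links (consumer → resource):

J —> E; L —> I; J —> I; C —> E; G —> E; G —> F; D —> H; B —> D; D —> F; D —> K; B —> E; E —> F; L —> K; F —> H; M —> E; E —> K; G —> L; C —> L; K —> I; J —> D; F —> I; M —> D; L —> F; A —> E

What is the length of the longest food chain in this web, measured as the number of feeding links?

3 links

One longest chain: I → K → D → J.
It has 4 species and 3 links.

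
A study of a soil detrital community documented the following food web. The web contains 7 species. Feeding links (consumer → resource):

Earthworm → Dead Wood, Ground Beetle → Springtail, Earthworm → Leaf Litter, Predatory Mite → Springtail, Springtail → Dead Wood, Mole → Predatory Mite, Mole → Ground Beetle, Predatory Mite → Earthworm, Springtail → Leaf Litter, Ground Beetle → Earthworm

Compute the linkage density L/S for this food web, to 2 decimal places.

L/S = 1.43

There are L = 10 links among S = 7 species.
L/S = 10/7 = 1.4286 ≈ 1.43.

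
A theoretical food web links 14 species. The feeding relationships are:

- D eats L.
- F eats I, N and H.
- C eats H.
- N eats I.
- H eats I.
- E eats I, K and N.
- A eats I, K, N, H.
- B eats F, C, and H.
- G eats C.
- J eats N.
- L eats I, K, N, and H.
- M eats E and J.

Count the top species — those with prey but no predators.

5

Top species (has prey, but nothing eats it): A, M, D, B, G.
Count: 5.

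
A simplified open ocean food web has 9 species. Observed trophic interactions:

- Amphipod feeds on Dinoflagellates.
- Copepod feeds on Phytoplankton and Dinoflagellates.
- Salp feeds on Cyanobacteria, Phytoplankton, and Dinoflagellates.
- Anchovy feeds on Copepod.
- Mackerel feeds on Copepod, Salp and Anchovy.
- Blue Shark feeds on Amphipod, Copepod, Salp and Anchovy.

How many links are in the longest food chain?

One longest chain: Dinoflagellates → Copepod → Anchovy → Mackerel.
It has 4 species and 3 links.

3 links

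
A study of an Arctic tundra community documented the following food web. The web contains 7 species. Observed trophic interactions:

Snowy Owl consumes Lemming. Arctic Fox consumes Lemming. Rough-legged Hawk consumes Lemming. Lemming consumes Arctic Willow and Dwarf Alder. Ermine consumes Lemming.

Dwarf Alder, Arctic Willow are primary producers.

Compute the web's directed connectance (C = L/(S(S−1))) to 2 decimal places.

The web has S = 7 species and L = 6 feeding links.
C = L / (S(S−1)) = 6 / 42 = 0.1429 ≈ 0.14.

C = 0.14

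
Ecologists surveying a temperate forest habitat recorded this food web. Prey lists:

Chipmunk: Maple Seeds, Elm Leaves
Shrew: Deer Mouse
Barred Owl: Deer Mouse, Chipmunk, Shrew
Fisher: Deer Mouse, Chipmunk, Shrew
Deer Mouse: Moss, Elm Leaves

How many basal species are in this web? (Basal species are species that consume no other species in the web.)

Basal species (no prey listed): Maple Seeds, Moss, Elm Leaves.
Count: 3.

3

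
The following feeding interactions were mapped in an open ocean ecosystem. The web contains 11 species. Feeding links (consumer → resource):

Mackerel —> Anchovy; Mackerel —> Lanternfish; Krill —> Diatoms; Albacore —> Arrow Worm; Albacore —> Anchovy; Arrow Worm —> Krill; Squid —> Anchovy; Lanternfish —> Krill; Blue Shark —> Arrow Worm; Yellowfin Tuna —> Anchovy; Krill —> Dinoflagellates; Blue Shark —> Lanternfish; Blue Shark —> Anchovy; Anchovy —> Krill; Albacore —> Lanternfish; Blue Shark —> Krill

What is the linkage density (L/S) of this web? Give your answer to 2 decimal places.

There are L = 16 links among S = 11 species.
L/S = 16/11 = 1.4545 ≈ 1.45.

L/S = 1.45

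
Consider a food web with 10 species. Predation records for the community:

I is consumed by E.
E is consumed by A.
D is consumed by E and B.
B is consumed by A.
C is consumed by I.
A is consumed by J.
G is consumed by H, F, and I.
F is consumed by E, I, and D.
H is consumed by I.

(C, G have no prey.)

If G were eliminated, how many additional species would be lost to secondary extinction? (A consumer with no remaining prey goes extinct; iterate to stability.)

4

Remove G.
Round 1: H (all prey gone), F (all prey gone) → extinct.
Round 2: D (all prey gone) → extinct.
Round 3: B (all prey gone) → extinct.
No further losses. Total secondary extinctions: 4.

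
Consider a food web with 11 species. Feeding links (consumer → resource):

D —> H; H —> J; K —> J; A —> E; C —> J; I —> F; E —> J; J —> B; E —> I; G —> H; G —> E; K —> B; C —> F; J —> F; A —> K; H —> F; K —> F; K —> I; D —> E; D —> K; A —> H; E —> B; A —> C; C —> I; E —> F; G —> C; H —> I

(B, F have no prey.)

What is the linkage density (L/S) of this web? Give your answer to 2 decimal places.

There are L = 27 links among S = 11 species.
L/S = 27/11 = 2.4545 ≈ 2.45.

L/S = 2.45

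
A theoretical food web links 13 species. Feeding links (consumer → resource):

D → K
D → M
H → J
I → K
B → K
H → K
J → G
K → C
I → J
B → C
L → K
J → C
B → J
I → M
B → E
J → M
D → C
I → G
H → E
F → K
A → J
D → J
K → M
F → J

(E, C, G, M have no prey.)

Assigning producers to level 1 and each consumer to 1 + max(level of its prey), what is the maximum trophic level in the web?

Producers (level 1): E, C, G, M.
C → J → F gives F level 3.
No species has a prey at level 3, so no species reaches level 4.

3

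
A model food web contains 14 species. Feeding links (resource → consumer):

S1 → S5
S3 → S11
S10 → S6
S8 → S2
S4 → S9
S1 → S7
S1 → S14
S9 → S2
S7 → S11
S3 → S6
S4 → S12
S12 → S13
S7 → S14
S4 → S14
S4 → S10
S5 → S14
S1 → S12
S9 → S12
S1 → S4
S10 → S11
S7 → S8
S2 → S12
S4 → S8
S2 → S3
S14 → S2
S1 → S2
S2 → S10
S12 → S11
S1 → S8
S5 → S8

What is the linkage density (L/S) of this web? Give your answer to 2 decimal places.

L/S = 2.14

There are L = 30 links among S = 14 species.
L/S = 30/14 = 2.1429 ≈ 2.14.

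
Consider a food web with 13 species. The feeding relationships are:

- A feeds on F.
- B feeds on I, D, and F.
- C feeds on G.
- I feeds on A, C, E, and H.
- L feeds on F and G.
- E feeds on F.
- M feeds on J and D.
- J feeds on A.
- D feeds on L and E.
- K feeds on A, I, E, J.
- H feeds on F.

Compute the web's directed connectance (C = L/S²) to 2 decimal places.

C = 0.13

The web has S = 13 species and L = 22 feeding links.
C = L / S² = 22 / 169 = 0.1302 ≈ 0.13.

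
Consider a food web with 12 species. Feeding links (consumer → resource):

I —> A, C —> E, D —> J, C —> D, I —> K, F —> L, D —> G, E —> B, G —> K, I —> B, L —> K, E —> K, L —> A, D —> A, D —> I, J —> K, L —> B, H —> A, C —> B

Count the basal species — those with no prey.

3

Basal species (no prey listed): A, K, B.
Count: 3.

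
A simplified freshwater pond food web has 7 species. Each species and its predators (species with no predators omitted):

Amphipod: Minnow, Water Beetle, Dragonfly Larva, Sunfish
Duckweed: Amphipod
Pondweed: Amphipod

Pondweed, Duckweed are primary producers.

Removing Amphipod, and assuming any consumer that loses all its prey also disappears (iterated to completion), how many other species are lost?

4

Remove Amphipod.
Round 1: Minnow (all prey gone), Water Beetle (all prey gone), Dragonfly Larva (all prey gone), Sunfish (all prey gone) → extinct.
No further losses. Total secondary extinctions: 4.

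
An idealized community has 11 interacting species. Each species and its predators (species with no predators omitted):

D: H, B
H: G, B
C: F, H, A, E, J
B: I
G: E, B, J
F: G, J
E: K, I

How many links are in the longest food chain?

One longest chain: C → F → G → E → K.
It has 5 species and 4 links.

4 links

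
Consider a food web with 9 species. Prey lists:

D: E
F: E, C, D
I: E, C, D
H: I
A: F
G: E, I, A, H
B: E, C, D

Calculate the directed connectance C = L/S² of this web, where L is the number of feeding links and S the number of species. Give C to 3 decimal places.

C = 0.198

The web has S = 9 species and L = 16 feeding links.
C = L / S² = 16 / 81 = 0.1975 ≈ 0.198.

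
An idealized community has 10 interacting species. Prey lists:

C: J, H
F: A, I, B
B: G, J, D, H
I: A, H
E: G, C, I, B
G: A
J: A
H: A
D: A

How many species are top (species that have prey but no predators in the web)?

Top species (has prey, but nothing eats it): F, E.
Count: 2.

2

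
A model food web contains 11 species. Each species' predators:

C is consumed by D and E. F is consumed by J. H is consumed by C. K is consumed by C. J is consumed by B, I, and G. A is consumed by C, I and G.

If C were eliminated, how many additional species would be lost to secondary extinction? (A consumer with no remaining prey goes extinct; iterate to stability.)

2

Remove C.
Round 1: E (all prey gone), D (all prey gone) → extinct.
No further losses. Total secondary extinctions: 2.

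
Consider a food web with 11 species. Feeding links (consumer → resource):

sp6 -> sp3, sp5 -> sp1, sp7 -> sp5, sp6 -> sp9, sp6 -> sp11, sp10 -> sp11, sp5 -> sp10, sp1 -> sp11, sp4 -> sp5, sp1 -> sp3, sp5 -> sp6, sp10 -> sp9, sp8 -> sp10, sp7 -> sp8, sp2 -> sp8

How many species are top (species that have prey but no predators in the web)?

3

Top species (has prey, but nothing eats it): sp4, sp7, sp2.
Count: 3.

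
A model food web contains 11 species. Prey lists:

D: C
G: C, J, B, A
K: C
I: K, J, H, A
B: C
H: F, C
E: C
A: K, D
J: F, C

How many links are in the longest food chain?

One longest chain: C → K → A → I.
It has 4 species and 3 links.

3 links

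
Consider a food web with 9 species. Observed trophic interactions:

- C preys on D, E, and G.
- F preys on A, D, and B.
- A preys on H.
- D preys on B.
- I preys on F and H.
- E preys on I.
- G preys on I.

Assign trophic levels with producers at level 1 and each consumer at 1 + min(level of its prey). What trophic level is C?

Trophic level 3

B is a producer → level 1.
D eats B → level 2.
C eats D → level 3.
No prey of C is below level 2, so 3 is the minimum.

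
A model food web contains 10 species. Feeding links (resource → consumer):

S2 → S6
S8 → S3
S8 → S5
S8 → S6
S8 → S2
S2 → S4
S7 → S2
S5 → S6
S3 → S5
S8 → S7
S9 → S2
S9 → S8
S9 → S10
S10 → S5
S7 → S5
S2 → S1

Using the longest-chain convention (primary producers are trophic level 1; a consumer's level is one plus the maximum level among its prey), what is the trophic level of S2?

S9 is a producer → level 1.
S8 eats S9 → level 2.
S7 eats S8 → level 3.
S2 eats S7 (level 3); other prey at levels: S9 1, S8 2 → level 4.

Trophic level 4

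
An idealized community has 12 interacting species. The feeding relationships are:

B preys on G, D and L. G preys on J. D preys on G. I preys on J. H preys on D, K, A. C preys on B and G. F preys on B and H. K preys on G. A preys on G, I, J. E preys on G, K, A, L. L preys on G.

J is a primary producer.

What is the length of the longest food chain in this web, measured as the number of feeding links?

4 links

One longest chain: J → G → D → B → C.
It has 5 species and 4 links.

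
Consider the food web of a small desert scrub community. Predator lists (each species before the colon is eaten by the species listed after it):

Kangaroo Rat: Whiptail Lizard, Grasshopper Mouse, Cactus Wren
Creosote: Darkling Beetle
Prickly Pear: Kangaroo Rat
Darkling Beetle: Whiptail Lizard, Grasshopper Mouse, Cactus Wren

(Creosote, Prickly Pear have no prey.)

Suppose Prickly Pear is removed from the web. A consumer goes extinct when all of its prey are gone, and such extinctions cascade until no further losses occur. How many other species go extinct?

Remove Prickly Pear.
Round 1: Kangaroo Rat (all prey gone) → extinct.
No further losses. Total secondary extinctions: 1.

1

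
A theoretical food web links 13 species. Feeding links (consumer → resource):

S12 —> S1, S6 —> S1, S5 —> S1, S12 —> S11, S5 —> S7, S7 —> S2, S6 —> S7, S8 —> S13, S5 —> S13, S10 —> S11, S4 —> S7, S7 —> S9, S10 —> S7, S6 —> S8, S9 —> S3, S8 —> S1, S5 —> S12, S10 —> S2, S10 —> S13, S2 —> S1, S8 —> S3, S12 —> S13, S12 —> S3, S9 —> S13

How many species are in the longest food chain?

4 species

One longest chain: S1 → S2 → S7 → S10.
It has 4 species and 3 links.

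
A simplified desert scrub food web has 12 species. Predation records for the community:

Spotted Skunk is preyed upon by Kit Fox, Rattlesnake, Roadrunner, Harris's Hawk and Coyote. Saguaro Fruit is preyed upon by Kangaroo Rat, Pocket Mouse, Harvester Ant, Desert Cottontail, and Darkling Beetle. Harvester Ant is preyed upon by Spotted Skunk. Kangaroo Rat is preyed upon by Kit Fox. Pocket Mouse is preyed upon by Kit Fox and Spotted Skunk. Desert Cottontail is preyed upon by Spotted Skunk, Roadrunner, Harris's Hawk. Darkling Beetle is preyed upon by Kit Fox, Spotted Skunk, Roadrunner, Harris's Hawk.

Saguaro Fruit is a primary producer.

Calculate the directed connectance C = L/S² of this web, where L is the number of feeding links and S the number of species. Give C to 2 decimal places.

C = 0.15

The web has S = 12 species and L = 21 feeding links.
C = L / S² = 21 / 144 = 0.1458 ≈ 0.15.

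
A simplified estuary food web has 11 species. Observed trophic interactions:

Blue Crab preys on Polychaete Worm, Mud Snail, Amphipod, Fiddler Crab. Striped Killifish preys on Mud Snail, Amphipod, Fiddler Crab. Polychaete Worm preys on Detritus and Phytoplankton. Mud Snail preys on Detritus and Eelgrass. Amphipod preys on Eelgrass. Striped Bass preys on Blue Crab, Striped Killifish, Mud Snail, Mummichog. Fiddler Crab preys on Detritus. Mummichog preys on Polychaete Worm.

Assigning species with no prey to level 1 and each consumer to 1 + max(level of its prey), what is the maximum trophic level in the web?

Basal resources (level 1): Eelgrass, Detritus, Phytoplankton.
Eelgrass → Amphipod → Striped Killifish → Striped Bass gives Striped Bass level 4.
No species has a prey at level 4, so no species reaches level 5.

4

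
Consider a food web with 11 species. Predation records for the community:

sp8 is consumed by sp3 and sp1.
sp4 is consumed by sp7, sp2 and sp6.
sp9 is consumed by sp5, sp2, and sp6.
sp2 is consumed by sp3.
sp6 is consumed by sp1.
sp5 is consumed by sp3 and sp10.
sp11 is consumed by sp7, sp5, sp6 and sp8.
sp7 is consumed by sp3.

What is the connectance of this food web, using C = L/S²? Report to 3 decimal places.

The web has S = 11 species and L = 17 feeding links.
C = L / S² = 17 / 121 = 0.1405 ≈ 0.140.

C = 0.140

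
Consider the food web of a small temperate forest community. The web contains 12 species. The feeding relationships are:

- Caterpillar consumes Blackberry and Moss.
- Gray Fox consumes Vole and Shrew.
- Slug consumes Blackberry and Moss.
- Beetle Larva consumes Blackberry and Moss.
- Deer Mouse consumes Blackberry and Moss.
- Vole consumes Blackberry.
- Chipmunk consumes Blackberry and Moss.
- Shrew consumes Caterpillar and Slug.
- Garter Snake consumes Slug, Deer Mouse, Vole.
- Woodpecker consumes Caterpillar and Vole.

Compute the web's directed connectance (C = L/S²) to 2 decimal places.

C = 0.14

The web has S = 12 species and L = 20 feeding links.
C = L / S² = 20 / 144 = 0.1389 ≈ 0.14.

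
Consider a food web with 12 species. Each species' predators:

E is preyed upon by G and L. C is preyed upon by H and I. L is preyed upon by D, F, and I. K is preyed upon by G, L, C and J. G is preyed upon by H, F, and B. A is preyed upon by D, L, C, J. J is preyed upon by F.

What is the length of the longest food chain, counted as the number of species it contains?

3 species

One longest chain: K → G → H.
It has 3 species and 2 links.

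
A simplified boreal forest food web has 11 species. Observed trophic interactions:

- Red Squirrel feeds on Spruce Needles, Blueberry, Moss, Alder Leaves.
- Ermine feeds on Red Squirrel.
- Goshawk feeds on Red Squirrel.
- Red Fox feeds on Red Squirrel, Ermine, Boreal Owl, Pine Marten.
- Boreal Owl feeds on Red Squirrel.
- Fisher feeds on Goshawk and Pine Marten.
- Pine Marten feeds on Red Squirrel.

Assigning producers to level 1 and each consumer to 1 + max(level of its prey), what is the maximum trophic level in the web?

Producers (level 1): Spruce Needles, Moss, Alder Leaves, Blueberry.
Spruce Needles → Red Squirrel → Ermine → Red Fox gives Red Fox level 4.
No species has a prey at level 4, so no species reaches level 5.

4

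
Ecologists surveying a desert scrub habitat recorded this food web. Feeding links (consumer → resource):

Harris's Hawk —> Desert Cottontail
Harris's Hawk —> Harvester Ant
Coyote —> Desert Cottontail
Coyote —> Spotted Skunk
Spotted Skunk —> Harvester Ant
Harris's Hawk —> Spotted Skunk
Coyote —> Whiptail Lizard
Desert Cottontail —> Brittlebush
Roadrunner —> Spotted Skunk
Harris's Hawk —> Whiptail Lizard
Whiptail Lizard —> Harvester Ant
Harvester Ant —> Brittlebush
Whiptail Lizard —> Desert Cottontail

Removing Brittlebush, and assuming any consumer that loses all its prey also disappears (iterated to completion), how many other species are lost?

Remove Brittlebush.
Round 1: Desert Cottontail (all prey gone), Harvester Ant (all prey gone) → extinct.
Round 2: Whiptail Lizard (all prey gone), Spotted Skunk (all prey gone) → extinct.
Round 3: Harris's Hawk (all prey gone), Roadrunner (all prey gone), Coyote (all prey gone) → extinct.
No further losses. Total secondary extinctions: 7.

7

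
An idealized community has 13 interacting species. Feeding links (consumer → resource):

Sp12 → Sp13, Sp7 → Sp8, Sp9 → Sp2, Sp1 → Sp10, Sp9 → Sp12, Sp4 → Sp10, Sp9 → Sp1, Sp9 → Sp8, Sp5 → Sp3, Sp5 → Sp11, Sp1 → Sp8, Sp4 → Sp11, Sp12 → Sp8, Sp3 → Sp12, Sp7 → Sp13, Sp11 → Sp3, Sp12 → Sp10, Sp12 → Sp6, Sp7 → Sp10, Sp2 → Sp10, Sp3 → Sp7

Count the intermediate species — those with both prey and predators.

Intermediate species (has both prey and predators): Sp2, Sp12, Sp7, Sp1, Sp3, Sp11.
Count: 6.

6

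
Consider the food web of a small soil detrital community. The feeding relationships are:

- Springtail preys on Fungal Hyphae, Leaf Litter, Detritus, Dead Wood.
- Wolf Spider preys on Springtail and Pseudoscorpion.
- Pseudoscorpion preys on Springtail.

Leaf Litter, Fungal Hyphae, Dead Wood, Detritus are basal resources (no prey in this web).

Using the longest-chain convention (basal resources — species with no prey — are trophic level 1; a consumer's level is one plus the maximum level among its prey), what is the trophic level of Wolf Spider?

Trophic level 4

Leaf Litter has no prey (basal) → level 1.
Springtail eats Leaf Litter (level 1); other prey at levels: Fungal Hyphae 1, Dead Wood 1, Detritus 1 → level 2.
Pseudoscorpion eats Springtail → level 3.
Wolf Spider eats Pseudoscorpion (level 3); other prey at levels: Springtail 2 → level 4.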